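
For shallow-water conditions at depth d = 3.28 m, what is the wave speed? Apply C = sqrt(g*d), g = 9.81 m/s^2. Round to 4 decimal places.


Using the shallow-water approximation:
C = sqrt(g * d) = sqrt(9.81 * 3.28)
C = sqrt(32.1768)
C = 5.6725 m/s

5.6725


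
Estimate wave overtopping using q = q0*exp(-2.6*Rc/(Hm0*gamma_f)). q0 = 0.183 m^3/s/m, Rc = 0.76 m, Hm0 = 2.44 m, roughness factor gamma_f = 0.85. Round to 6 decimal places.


q = q0 * exp(-2.6 * Rc / (Hm0 * gamma_f))
Exponent = -2.6 * 0.76 / (2.44 * 0.85)
= -2.6 * 0.76 / 2.0740
= -0.952748
exp(-0.952748) = 0.385680
q = 0.183 * 0.385680
q = 0.070579 m^3/s/m

0.070579


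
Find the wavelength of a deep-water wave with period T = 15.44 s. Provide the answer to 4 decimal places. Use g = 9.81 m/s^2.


L0 = g * T^2 / (2 * pi)
L0 = 9.81 * 15.44^2 / (2 * pi)
L0 = 9.81 * 238.3936 / 6.28319
L0 = 2338.6412 / 6.28319
L0 = 372.2063 m

372.2063


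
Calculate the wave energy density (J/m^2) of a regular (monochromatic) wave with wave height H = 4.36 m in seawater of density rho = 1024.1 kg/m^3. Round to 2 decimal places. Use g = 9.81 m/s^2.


E = (1/8) * rho * g * H^2
E = (1/8) * 1024.1 * 9.81 * 4.36^2
E = 0.125 * 1024.1 * 9.81 * 19.0096
E = 23872.31 J/m^2

23872.31


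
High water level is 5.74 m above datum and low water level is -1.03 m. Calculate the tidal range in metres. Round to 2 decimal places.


Tidal range = High water - Low water
Tidal range = 5.74 - (-1.03)
Tidal range = 6.77 m

6.77


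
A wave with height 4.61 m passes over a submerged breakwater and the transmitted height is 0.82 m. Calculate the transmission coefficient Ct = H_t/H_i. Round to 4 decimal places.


Ct = H_t / H_i
Ct = 0.82 / 4.61
Ct = 0.1779

0.1779


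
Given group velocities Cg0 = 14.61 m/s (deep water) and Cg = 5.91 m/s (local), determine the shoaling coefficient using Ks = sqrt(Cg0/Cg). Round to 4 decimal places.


Ks = sqrt(Cg0 / Cg)
Ks = sqrt(14.61 / 5.91)
Ks = sqrt(2.4721)
Ks = 1.5723

1.5723


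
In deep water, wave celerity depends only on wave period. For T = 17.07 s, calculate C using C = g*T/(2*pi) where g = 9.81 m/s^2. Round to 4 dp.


We use the deep-water celerity formula:
C = g * T / (2 * pi)
C = 9.81 * 17.07 / (2 * 3.14159...)
C = 167.456700 / 6.283185
C = 26.6516 m/s

26.6516


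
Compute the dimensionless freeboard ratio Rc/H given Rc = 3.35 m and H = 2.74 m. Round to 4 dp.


Relative freeboard = Rc / H
= 3.35 / 2.74
= 1.2226

1.2226


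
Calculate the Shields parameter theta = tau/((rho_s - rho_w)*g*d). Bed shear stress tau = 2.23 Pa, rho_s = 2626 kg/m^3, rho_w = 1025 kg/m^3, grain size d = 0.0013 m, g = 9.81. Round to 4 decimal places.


theta = tau / ((rho_s - rho_w) * g * d)
rho_s - rho_w = 2626 - 1025 = 1601
Denominator = 1601 * 9.81 * 0.0013 = 20.417553
theta = 2.23 / 20.417553
theta = 0.1092

0.1092


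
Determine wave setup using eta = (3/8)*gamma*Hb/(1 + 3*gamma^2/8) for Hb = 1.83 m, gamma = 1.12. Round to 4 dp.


eta = (3/8) * gamma * Hb / (1 + 3*gamma^2/8)
Numerator = (3/8) * 1.12 * 1.83 = 0.768600
Denominator = 1 + 3*1.12^2/8 = 1 + 0.470400 = 1.470400
eta = 0.768600 / 1.470400
eta = 0.5227 m

0.5227


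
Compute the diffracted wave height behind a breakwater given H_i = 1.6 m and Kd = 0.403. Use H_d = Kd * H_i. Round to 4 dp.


H_d = Kd * H_i
H_d = 0.403 * 1.6
H_d = 0.6448 m

0.6448


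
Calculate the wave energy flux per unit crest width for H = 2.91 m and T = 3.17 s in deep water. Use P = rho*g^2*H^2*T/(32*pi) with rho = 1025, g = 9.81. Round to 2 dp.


P = rho * g^2 * H^2 * T / (32 * pi)
P = 1025 * 9.81^2 * 2.91^2 * 3.17 / (32 * pi)
P = 1025 * 96.2361 * 8.4681 * 3.17 / 100.53096
P = 26339.48 W/m

26339.48


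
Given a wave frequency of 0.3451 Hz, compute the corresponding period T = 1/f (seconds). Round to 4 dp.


T = 1 / f
T = 1 / 0.3451
T = 2.8977 s

2.8977


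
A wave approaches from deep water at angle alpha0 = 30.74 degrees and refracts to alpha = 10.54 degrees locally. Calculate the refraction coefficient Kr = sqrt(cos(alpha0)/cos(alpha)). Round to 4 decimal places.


Kr = sqrt(cos(alpha0) / cos(alpha))
cos(30.74) = 0.859496
cos(10.54) = 0.983127
Kr = sqrt(0.859496 / 0.983127)
Kr = sqrt(0.874246)
Kr = 0.9350

0.9350


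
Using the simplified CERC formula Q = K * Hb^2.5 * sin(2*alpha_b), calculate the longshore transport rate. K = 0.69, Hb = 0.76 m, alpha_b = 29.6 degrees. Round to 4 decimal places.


Q = K * Hb^2.5 * sin(2 * alpha_b)
Hb^2.5 = 0.76^2.5 = 0.503540
sin(2 * 29.6) = sin(59.2) = 0.858960
Q = 0.69 * 0.503540 * 0.858960
Q = 0.2984 m^3/s

0.2984


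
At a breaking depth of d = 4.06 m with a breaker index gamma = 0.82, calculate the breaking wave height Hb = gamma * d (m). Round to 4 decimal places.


Hb = gamma * d
Hb = 0.82 * 4.06
Hb = 3.3292 m

3.3292


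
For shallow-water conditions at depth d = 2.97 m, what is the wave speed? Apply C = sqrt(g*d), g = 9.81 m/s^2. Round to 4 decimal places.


Using the shallow-water approximation:
C = sqrt(g * d) = sqrt(9.81 * 2.97)
C = sqrt(29.1357)
C = 5.3977 m/s

5.3977


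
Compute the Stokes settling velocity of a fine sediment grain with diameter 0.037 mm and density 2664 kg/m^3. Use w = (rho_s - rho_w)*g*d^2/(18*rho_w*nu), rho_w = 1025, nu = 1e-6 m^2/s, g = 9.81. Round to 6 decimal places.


w = (rho_s - rho_w) * g * d^2 / (18 * rho_w * nu)
d = 0.037 mm = 0.000037 m
rho_s - rho_w = 2664 - 1025 = 1639
Numerator = 1639 * 9.81 * (0.000037)^2 = 0.000022011590
Denominator = 18 * 1025 * 1e-6 = 0.018450
w = 0.001193 m/s

0.001193


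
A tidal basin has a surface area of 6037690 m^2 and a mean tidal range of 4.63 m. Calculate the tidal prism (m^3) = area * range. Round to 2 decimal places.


Tidal prism = Area * Tidal range
P = 6037690 * 4.63
P = 27954504.70 m^3

27954504.70


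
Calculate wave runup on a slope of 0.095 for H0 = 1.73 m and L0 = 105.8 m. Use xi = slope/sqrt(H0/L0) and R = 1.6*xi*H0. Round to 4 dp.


xi = slope / sqrt(H0/L0)
H0/L0 = 1.73/105.8 = 0.016352
sqrt(0.016352) = 0.127873
xi = 0.095 / 0.127873 = 0.742922
R = 1.6 * xi * H0 = 1.6 * 0.742922 * 1.73
R = 2.0564 m

2.0564


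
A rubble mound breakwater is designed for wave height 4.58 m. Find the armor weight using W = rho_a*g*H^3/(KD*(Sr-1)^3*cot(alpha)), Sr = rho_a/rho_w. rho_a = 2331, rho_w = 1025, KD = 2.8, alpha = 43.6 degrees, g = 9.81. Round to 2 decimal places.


Sr = rho_a / rho_w = 2331 / 1025 = 2.274146
(Sr - 1) = 1.274146
(Sr - 1)^3 = 2.068511
cot(43.6) = 1 / tan(43.6) = 1 / 0.952287 = 1.050103
Numerator = 2331 * 9.81 * 4.58^3 = 2196886.9796
Denominator = 2.8 * 2.068511 * 1.050103 = 6.082023
W = 2196886.9796 / 6.082023
W = 361209.92 N

361209.92


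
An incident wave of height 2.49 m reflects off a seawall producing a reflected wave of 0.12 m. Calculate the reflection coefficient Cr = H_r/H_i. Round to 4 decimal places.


Cr = H_r / H_i
Cr = 0.12 / 2.49
Cr = 0.0482

0.0482


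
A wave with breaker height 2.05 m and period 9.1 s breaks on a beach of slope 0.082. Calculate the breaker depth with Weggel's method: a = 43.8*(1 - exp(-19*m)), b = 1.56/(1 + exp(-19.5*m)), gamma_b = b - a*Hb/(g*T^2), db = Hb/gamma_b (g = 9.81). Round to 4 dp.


a = 43.8 * (1 - exp(-19 * m))
exp(-19 * 0.082) = exp(-1.5580) = 0.210557
a = 43.8 * (1 - 0.210557) = 34.577614
b = 1.56 / (1 + exp(-19.5 * m))
exp(-19.5 * 0.082) = exp(-1.5990) = 0.202099
b = 1.56 / (1 + 0.202099) = 1.297731
Hb / (g * T^2) = 2.05 / (9.81 * 9.1^2) = 2.05 / 812.3661 = 0.00252349
gamma_b = b - a * Hb/(g*T^2) = 1.297731 - 34.577614 * 0.00252349 = 1.210474
db = Hb / gamma_b = 2.05 / 1.210474
db = 1.6936 m

1.6936


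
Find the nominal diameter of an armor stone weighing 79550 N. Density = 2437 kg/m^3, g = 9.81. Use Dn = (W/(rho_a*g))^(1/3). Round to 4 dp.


V = W / (rho_a * g)
V = 79550 / (2437 * 9.81)
V = 79550 / 23906.97
V = 3.327481 m^3
Dn = V^(1/3) = 3.327481^(1/3)
Dn = 1.4929 m

1.4929


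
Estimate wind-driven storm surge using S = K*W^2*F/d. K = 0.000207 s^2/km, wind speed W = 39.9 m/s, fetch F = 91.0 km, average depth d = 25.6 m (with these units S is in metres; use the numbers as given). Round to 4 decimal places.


S = K * W^2 * F / d
W^2 = 39.9^2 = 1592.01
S = 0.000207 * 1592.01 * 91.0 / 25.6
Numerator = 0.000207 * 1592.01 * 91.0 = 29.988692
S = 29.988692 / 25.6 = 1.1714 m

1.1714


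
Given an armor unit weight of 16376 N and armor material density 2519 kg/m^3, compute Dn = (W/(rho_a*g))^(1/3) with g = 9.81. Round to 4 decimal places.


V = W / (rho_a * g)
V = 16376 / (2519 * 9.81)
V = 16376 / 24711.39
V = 0.662690 m^3
Dn = V^(1/3) = 0.662690^(1/3)
Dn = 0.8718 m

0.8718


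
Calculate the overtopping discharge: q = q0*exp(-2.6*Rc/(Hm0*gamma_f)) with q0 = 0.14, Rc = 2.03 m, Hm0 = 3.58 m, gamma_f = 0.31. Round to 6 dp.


q = q0 * exp(-2.6 * Rc / (Hm0 * gamma_f))
Exponent = -2.6 * 2.03 / (3.58 * 0.31)
= -2.6 * 2.03 / 1.1098
= -4.755812
exp(-4.755812) = 0.008602
q = 0.14 * 0.008602
q = 0.001204 m^3/s/m

0.001204


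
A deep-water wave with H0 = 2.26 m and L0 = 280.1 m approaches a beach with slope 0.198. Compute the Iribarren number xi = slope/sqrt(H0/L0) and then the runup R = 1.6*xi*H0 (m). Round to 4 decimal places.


xi = slope / sqrt(H0/L0)
H0/L0 = 2.26/280.1 = 0.008069
sqrt(0.008069) = 0.089825
xi = 0.198 / 0.089825 = 2.204284
R = 1.6 * xi * H0 = 1.6 * 2.204284 * 2.26
R = 7.9707 m

7.9707


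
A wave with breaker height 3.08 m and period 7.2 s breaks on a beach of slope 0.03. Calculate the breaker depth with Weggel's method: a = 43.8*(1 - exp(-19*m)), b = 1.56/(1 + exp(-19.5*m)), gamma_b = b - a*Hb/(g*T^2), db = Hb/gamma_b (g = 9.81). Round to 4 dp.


a = 43.8 * (1 - exp(-19 * m))
exp(-19 * 0.03) = exp(-0.5700) = 0.565525
a = 43.8 * (1 - 0.565525) = 19.029986
b = 1.56 / (1 + exp(-19.5 * m))
exp(-19.5 * 0.03) = exp(-0.5850) = 0.557106
b = 1.56 / (1 + 0.557106) = 1.001859
Hb / (g * T^2) = 3.08 / (9.81 * 7.2^2) = 3.08 / 508.5504 = 0.00605643
gamma_b = b - a * Hb/(g*T^2) = 1.001859 - 19.029986 * 0.00605643 = 0.886605
db = Hb / gamma_b = 3.08 / 0.886605
db = 3.4739 m

3.4739


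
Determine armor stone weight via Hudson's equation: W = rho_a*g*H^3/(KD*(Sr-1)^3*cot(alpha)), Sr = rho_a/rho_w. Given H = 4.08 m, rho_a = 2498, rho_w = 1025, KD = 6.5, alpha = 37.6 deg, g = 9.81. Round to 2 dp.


Sr = rho_a / rho_w = 2498 / 1025 = 2.437073
(Sr - 1) = 1.437073
(Sr - 1)^3 = 2.967814
cot(37.6) = 1 / tan(37.6) = 1 / 0.770104 = 1.298526
Numerator = 2498 * 9.81 * 4.08^3 = 1664339.5391
Denominator = 6.5 * 2.967814 * 1.298526 = 25.049601
W = 1664339.5391 / 25.049601
W = 66441.76 N

66441.76


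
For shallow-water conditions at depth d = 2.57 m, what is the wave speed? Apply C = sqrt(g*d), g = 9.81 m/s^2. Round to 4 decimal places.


Using the shallow-water approximation:
C = sqrt(g * d) = sqrt(9.81 * 2.57)
C = sqrt(25.2117)
C = 5.0211 m/s

5.0211


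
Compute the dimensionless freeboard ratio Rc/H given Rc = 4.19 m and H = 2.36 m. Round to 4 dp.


Relative freeboard = Rc / H
= 4.19 / 2.36
= 1.7754

1.7754


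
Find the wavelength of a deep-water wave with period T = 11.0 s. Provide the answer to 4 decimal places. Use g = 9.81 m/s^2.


L0 = g * T^2 / (2 * pi)
L0 = 9.81 * 11.0^2 / (2 * pi)
L0 = 9.81 * 121.0000 / 6.28319
L0 = 1187.0100 / 6.28319
L0 = 188.9185 m

188.9185


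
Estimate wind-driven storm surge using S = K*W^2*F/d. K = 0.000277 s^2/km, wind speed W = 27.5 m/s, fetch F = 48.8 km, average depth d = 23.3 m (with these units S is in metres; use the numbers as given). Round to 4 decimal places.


S = K * W^2 * F / d
W^2 = 27.5^2 = 756.25
S = 0.000277 * 756.25 * 48.8 / 23.3
Numerator = 0.000277 * 756.25 * 48.8 = 10.222685
S = 10.222685 / 23.3 = 0.4387 m

0.4387


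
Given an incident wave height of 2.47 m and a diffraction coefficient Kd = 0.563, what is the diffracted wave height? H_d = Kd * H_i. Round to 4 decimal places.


H_d = Kd * H_i
H_d = 0.563 * 2.47
H_d = 1.3906 m

1.3906


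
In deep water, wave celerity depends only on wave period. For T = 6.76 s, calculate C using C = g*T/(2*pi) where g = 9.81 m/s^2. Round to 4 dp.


We use the deep-water celerity formula:
C = g * T / (2 * pi)
C = 9.81 * 6.76 / (2 * 3.14159...)
C = 66.315600 / 6.283185
C = 10.5545 m/s

10.5545


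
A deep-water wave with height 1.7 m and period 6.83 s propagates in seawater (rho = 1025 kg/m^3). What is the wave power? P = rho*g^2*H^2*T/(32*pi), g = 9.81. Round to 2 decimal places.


P = rho * g^2 * H^2 * T / (32 * pi)
P = 1025 * 9.81^2 * 1.7^2 * 6.83 / (32 * pi)
P = 1025 * 96.2361 * 2.8900 * 6.83 / 100.53096
P = 19367.81 W/m

19367.81


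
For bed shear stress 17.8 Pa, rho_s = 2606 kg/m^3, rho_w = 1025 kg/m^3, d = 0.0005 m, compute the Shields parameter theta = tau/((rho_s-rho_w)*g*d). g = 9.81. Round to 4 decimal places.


theta = tau / ((rho_s - rho_w) * g * d)
rho_s - rho_w = 2606 - 1025 = 1581
Denominator = 1581 * 9.81 * 0.0005 = 7.754805
theta = 17.8 / 7.754805
theta = 2.2954

2.2954


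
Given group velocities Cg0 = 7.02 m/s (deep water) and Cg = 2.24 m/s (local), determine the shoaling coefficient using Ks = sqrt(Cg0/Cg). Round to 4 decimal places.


Ks = sqrt(Cg0 / Cg)
Ks = sqrt(7.02 / 2.24)
Ks = sqrt(3.1339)
Ks = 1.7703

1.7703


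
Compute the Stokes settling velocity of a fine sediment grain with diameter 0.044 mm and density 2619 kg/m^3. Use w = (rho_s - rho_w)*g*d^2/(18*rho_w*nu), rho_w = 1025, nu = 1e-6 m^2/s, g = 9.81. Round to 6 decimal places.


w = (rho_s - rho_w) * g * d^2 / (18 * rho_w * nu)
d = 0.044 mm = 0.000044 m
rho_s - rho_w = 2619 - 1025 = 1594
Numerator = 1594 * 9.81 * (0.000044)^2 = 0.000030273503
Denominator = 18 * 1025 * 1e-6 = 0.018450
w = 0.001641 m/s

0.001641


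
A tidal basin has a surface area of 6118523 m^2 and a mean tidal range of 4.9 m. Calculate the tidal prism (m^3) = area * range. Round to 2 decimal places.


Tidal prism = Area * Tidal range
P = 6118523 * 4.9
P = 29980762.70 m^3

29980762.70


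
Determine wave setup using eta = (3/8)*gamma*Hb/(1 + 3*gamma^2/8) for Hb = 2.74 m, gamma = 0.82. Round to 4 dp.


eta = (3/8) * gamma * Hb / (1 + 3*gamma^2/8)
Numerator = (3/8) * 0.82 * 2.74 = 0.842550
Denominator = 1 + 3*0.82^2/8 = 1 + 0.252150 = 1.252150
eta = 0.842550 / 1.252150
eta = 0.6729 m

0.6729


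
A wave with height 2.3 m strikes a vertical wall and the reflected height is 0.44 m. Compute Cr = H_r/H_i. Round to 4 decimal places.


Cr = H_r / H_i
Cr = 0.44 / 2.3
Cr = 0.1913

0.1913


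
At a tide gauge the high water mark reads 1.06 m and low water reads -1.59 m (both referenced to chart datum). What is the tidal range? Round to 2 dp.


Tidal range = High water - Low water
Tidal range = 1.06 - (-1.59)
Tidal range = 2.65 m

2.65


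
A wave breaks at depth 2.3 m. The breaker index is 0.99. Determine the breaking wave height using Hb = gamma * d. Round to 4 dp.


Hb = gamma * d
Hb = 0.99 * 2.3
Hb = 2.2770 m

2.2770


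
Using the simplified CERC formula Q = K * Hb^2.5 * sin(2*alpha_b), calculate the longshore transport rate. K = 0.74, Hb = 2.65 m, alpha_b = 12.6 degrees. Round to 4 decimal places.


Q = K * Hb^2.5 * sin(2 * alpha_b)
Hb^2.5 = 2.65^2.5 = 11.431802
sin(2 * 12.6) = sin(25.2) = 0.425779
Q = 0.74 * 11.431802 * 0.425779
Q = 3.6019 m^3/s

3.6019


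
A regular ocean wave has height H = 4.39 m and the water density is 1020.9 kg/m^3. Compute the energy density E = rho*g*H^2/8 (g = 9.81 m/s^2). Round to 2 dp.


E = (1/8) * rho * g * H^2
E = (1/8) * 1020.9 * 9.81 * 4.39^2
E = 0.125 * 1020.9 * 9.81 * 19.2721
E = 24126.33 J/m^2

24126.33


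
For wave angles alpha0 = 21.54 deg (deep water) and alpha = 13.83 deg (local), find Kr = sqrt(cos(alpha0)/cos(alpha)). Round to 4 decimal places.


Kr = sqrt(cos(alpha0) / cos(alpha))
cos(21.54) = 0.930161
cos(13.83) = 0.971009
Kr = sqrt(0.930161 / 0.971009)
Kr = sqrt(0.957933)
Kr = 0.9787

0.9787


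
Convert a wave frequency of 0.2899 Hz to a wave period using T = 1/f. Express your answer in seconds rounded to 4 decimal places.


T = 1 / f
T = 1 / 0.2899
T = 3.4495 s

3.4495


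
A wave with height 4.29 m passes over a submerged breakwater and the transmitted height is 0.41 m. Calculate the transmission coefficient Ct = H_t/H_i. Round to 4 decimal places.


Ct = H_t / H_i
Ct = 0.41 / 4.29
Ct = 0.0956

0.0956


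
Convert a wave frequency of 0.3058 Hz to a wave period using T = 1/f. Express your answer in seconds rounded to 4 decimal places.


T = 1 / f
T = 1 / 0.3058
T = 3.2701 s

3.2701


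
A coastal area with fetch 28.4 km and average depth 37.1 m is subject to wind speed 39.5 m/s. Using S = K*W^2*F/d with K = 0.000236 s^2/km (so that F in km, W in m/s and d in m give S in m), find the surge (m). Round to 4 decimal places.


S = K * W^2 * F / d
W^2 = 39.5^2 = 1560.25
S = 0.000236 * 1560.25 * 28.4 / 37.1
Numerator = 0.000236 * 1560.25 * 28.4 = 10.457420
S = 10.457420 / 37.1 = 0.2819 m

0.2819


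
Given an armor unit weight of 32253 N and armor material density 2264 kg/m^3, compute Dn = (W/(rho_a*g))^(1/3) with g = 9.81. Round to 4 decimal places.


V = W / (rho_a * g)
V = 32253 / (2264 * 9.81)
V = 32253 / 22209.84
V = 1.452194 m^3
Dn = V^(1/3) = 1.452194^(1/3)
Dn = 1.1324 m

1.1324


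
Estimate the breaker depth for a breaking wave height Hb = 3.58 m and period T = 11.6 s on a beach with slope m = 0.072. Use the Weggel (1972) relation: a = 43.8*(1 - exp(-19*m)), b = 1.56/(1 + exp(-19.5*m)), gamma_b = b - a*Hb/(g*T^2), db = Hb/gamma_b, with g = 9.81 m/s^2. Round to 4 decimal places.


a = 43.8 * (1 - exp(-19 * m))
exp(-19 * 0.072) = exp(-1.3680) = 0.254616
a = 43.8 * (1 - 0.254616) = 32.647833
b = 1.56 / (1 + exp(-19.5 * m))
exp(-19.5 * 0.072) = exp(-1.4040) = 0.245613
b = 1.56 / (1 + 0.245613) = 1.252396
Hb / (g * T^2) = 3.58 / (9.81 * 11.6^2) = 3.58 / 1320.0336 = 0.00271205
gamma_b = b - a * Hb/(g*T^2) = 1.252396 - 32.647833 * 0.00271205 = 1.163853
db = Hb / gamma_b = 3.58 / 1.163853
db = 3.0760 m

3.0760


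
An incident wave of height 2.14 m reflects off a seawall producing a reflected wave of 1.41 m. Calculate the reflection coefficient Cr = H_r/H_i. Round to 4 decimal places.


Cr = H_r / H_i
Cr = 1.41 / 2.14
Cr = 0.6589

0.6589


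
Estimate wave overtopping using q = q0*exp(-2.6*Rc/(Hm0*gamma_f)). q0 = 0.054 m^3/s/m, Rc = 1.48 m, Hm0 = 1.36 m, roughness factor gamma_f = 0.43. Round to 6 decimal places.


q = q0 * exp(-2.6 * Rc / (Hm0 * gamma_f))
Exponent = -2.6 * 1.48 / (1.36 * 0.43)
= -2.6 * 1.48 / 0.5848
= -6.580027
exp(-6.580027) = 0.001388
q = 0.054 * 0.001388
q = 0.000075 m^3/s/m

0.000075


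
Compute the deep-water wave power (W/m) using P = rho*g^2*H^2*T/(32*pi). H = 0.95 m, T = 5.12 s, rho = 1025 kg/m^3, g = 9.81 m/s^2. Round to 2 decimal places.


P = rho * g^2 * H^2 * T / (32 * pi)
P = 1025 * 9.81^2 * 0.95^2 * 5.12 / (32 * pi)
P = 1025 * 96.2361 * 0.9025 * 5.12 / 100.53096
P = 4533.98 W/m

4533.98


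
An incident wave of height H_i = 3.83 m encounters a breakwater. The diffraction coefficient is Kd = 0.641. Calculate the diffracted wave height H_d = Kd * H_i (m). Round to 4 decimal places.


H_d = Kd * H_i
H_d = 0.641 * 3.83
H_d = 2.4550 m

2.4550


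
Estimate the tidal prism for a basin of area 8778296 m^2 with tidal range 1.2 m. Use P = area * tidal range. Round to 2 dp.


Tidal prism = Area * Tidal range
P = 8778296 * 1.2
P = 10533955.20 m^3

10533955.20


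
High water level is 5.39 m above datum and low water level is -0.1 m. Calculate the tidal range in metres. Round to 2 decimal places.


Tidal range = High water - Low water
Tidal range = 5.39 - (-0.1)
Tidal range = 5.49 m

5.49


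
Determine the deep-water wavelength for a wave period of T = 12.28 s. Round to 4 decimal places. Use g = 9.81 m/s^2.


L0 = g * T^2 / (2 * pi)
L0 = 9.81 * 12.28^2 / (2 * pi)
L0 = 9.81 * 150.7984 / 6.28319
L0 = 1479.3323 / 6.28319
L0 = 235.4430 m

235.4430


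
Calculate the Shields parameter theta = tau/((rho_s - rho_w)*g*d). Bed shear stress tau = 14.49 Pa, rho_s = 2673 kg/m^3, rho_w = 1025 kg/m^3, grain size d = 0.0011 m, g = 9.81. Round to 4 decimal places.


theta = tau / ((rho_s - rho_w) * g * d)
rho_s - rho_w = 2673 - 1025 = 1648
Denominator = 1648 * 9.81 * 0.0011 = 17.783568
theta = 14.49 / 17.783568
theta = 0.8148

0.8148


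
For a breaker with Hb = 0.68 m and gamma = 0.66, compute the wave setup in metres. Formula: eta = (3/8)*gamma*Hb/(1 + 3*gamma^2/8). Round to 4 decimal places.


eta = (3/8) * gamma * Hb / (1 + 3*gamma^2/8)
Numerator = (3/8) * 0.66 * 0.68 = 0.168300
Denominator = 1 + 3*0.66^2/8 = 1 + 0.163350 = 1.163350
eta = 0.168300 / 1.163350
eta = 0.1447 m

0.1447


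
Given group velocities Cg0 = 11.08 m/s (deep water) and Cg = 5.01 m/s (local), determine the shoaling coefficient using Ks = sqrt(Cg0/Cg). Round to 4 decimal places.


Ks = sqrt(Cg0 / Cg)
Ks = sqrt(11.08 / 5.01)
Ks = sqrt(2.2116)
Ks = 1.4871

1.4871


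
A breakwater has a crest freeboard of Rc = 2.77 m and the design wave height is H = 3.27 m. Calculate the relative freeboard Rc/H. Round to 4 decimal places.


Relative freeboard = Rc / H
= 2.77 / 3.27
= 0.8471

0.8471


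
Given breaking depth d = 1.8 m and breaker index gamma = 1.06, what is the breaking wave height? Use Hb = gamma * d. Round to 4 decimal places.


Hb = gamma * d
Hb = 1.06 * 1.8
Hb = 1.9080 m

1.9080


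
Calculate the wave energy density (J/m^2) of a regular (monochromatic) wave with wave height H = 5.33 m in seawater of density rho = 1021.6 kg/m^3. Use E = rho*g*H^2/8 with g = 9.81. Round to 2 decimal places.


E = (1/8) * rho * g * H^2
E = (1/8) * 1021.6 * 9.81 * 5.33^2
E = 0.125 * 1021.6 * 9.81 * 28.4089
E = 35588.88 J/m^2

35588.88


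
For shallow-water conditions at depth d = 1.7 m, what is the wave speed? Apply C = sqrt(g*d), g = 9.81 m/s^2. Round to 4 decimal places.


Using the shallow-water approximation:
C = sqrt(g * d) = sqrt(9.81 * 1.7)
C = sqrt(16.6770)
C = 4.0837 m/s

4.0837


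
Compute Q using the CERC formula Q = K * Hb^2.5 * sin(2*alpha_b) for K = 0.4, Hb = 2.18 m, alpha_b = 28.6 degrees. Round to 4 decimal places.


Q = K * Hb^2.5 * sin(2 * alpha_b)
Hb^2.5 = 2.18^2.5 = 7.016835
sin(2 * 28.6) = sin(57.2) = 0.840567
Q = 0.4 * 7.016835 * 0.840567
Q = 2.3592 m^3/s

2.3592


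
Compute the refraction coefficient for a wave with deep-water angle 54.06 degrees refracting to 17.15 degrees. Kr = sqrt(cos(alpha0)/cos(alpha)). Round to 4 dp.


Kr = sqrt(cos(alpha0) / cos(alpha))
cos(54.06) = 0.586938
cos(17.15) = 0.955536
Kr = sqrt(0.586938 / 0.955536)
Kr = sqrt(0.614250)
Kr = 0.7837

0.7837


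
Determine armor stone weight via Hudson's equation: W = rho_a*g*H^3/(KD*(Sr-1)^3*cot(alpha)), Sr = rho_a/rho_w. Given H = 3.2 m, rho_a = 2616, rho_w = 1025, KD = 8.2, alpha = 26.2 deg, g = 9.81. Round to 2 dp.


Sr = rho_a / rho_w = 2616 / 1025 = 2.552195
(Sr - 1) = 1.552195
(Sr - 1)^3 = 3.739719
cot(26.2) = 1 / tan(26.2) = 1 / 0.492061 = 2.032268
Numerator = 2616 * 9.81 * 3.2^3 = 840923.8733
Denominator = 8.2 * 3.739719 * 2.032268 = 62.320919
W = 840923.8733 / 62.320919
W = 13493.44 N

13493.44


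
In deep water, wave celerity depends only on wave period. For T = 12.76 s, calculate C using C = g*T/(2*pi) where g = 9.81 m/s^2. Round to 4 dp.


We use the deep-water celerity formula:
C = g * T / (2 * pi)
C = 9.81 * 12.76 / (2 * 3.14159...)
C = 125.175600 / 6.283185
C = 19.9223 m/s

19.9223


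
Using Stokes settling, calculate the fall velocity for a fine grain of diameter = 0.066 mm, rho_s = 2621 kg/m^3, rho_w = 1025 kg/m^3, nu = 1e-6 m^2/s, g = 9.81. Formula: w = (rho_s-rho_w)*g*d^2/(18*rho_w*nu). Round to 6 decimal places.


w = (rho_s - rho_w) * g * d^2 / (18 * rho_w * nu)
d = 0.066 mm = 0.000066 m
rho_s - rho_w = 2621 - 1025 = 1596
Numerator = 1596 * 9.81 * (0.000066)^2 = 0.000068200847
Denominator = 18 * 1025 * 1e-6 = 0.018450
w = 0.003697 m/s

0.003697


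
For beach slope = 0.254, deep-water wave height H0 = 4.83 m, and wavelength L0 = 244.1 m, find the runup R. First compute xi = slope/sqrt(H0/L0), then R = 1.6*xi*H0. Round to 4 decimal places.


xi = slope / sqrt(H0/L0)
H0/L0 = 4.83/244.1 = 0.019787
sqrt(0.019787) = 0.140666
xi = 0.254 / 0.140666 = 1.805694
R = 1.6 * xi * H0 = 1.6 * 1.805694 * 4.83
R = 13.9544 m

13.9544


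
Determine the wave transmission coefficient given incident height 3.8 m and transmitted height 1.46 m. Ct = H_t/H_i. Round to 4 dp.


Ct = H_t / H_i
Ct = 1.46 / 3.8
Ct = 0.3842

0.3842


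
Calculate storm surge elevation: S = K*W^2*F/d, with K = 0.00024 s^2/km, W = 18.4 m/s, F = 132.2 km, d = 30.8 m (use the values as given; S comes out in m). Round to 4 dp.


S = K * W^2 * F / d
W^2 = 18.4^2 = 338.56
S = 0.00024 * 338.56 * 132.2 / 30.8
Numerator = 0.00024 * 338.56 * 132.2 = 10.741832
S = 10.741832 / 30.8 = 0.3488 m

0.3488


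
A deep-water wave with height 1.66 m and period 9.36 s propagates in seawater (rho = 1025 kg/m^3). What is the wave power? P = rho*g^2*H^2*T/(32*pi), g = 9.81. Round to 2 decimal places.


P = rho * g^2 * H^2 * T / (32 * pi)
P = 1025 * 9.81^2 * 1.66^2 * 9.36 / (32 * pi)
P = 1025 * 96.2361 * 2.7556 * 9.36 / 100.53096
P = 25307.78 W/m

25307.78


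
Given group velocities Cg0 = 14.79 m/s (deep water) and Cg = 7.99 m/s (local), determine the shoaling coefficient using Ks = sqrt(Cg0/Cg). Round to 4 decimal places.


Ks = sqrt(Cg0 / Cg)
Ks = sqrt(14.79 / 7.99)
Ks = sqrt(1.8511)
Ks = 1.3605

1.3605


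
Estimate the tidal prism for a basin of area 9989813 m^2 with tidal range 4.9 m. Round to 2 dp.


Tidal prism = Area * Tidal range
P = 9989813 * 4.9
P = 48950083.70 m^3

48950083.70


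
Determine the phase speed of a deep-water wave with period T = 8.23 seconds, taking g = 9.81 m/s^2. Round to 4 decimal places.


We use the deep-water celerity formula:
C = g * T / (2 * pi)
C = 9.81 * 8.23 / (2 * 3.14159...)
C = 80.736300 / 6.283185
C = 12.8496 m/s

12.8496


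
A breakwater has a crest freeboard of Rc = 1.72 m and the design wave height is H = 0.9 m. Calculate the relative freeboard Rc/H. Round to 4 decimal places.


Relative freeboard = Rc / H
= 1.72 / 0.9
= 1.9111

1.9111


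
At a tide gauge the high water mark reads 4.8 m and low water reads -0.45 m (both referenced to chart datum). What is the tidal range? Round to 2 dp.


Tidal range = High water - Low water
Tidal range = 4.8 - (-0.45)
Tidal range = 5.25 m

5.25


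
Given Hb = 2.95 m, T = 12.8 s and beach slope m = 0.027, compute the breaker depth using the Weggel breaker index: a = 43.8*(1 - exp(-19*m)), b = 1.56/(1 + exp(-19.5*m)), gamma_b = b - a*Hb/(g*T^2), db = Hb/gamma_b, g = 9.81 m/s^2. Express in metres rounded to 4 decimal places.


a = 43.8 * (1 - exp(-19 * m))
exp(-19 * 0.027) = exp(-0.5130) = 0.598697
a = 43.8 * (1 - 0.598697) = 17.577081
b = 1.56 / (1 + exp(-19.5 * m))
exp(-19.5 * 0.027) = exp(-0.5265) = 0.590669
b = 1.56 / (1 + 0.590669) = 0.980720
Hb / (g * T^2) = 2.95 / (9.81 * 12.8^2) = 2.95 / 1607.2704 = 0.00183541
gamma_b = b - a * Hb/(g*T^2) = 0.980720 - 17.577081 * 0.00183541 = 0.948458
db = Hb / gamma_b = 2.95 / 0.948458
db = 3.1103 m

3.1103


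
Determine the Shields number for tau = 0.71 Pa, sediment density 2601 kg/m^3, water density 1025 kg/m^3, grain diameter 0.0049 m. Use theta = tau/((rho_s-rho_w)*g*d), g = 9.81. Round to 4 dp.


theta = tau / ((rho_s - rho_w) * g * d)
rho_s - rho_w = 2601 - 1025 = 1576
Denominator = 1576 * 9.81 * 0.0049 = 75.756744
theta = 0.71 / 75.756744
theta = 0.0094

0.0094


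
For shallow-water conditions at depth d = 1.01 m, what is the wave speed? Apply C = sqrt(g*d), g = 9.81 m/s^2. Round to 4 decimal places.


Using the shallow-water approximation:
C = sqrt(g * d) = sqrt(9.81 * 1.01)
C = sqrt(9.9081)
C = 3.1477 m/s

3.1477


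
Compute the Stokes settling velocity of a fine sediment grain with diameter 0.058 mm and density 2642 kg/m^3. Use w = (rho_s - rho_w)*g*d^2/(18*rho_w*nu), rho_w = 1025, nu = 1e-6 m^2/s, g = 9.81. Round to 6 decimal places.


w = (rho_s - rho_w) * g * d^2 / (18 * rho_w * nu)
d = 0.058 mm = 0.000058 m
rho_s - rho_w = 2642 - 1025 = 1617
Numerator = 1617 * 9.81 * (0.000058)^2 = 0.000053362358
Denominator = 18 * 1025 * 1e-6 = 0.018450
w = 0.002892 m/s

0.002892


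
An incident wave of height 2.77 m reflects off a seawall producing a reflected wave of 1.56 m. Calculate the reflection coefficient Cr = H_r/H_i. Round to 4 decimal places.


Cr = H_r / H_i
Cr = 1.56 / 2.77
Cr = 0.5632

0.5632


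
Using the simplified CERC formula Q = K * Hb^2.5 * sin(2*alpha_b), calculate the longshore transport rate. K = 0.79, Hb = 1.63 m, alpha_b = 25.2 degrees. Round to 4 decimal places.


Q = K * Hb^2.5 * sin(2 * alpha_b)
Hb^2.5 = 1.63^2.5 = 3.392103
sin(2 * 25.2) = sin(50.4) = 0.770513
Q = 0.79 * 3.392103 * 0.770513
Q = 2.0648 m^3/s

2.0648


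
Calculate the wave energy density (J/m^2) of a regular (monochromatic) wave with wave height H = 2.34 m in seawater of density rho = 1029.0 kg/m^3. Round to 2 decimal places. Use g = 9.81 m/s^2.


E = (1/8) * rho * g * H^2
E = (1/8) * 1029.0 * 9.81 * 2.34^2
E = 0.125 * 1029.0 * 9.81 * 5.4756
E = 6909.17 J/m^2

6909.17


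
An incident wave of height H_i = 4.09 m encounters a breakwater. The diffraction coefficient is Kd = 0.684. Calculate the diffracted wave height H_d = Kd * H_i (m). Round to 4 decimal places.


H_d = Kd * H_i
H_d = 0.684 * 4.09
H_d = 2.7976 m

2.7976


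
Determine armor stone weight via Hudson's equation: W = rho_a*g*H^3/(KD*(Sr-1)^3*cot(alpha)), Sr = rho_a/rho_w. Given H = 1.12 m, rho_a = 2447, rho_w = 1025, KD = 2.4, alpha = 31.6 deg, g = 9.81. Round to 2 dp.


Sr = rho_a / rho_w = 2447 / 1025 = 2.387317
(Sr - 1) = 1.387317
(Sr - 1)^3 = 2.670098
cot(31.6) = 1 / tan(31.6) = 1 / 0.615204 = 1.625477
Numerator = 2447 * 9.81 * 1.12^3 = 33725.3950
Denominator = 2.4 * 2.670098 * 1.625477 = 10.416437
W = 33725.3950 / 10.416437
W = 3237.71 N

3237.71


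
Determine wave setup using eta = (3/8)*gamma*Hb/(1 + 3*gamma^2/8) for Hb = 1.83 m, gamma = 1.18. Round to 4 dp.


eta = (3/8) * gamma * Hb / (1 + 3*gamma^2/8)
Numerator = (3/8) * 1.18 * 1.83 = 0.809775
Denominator = 1 + 3*1.18^2/8 = 1 + 0.522150 = 1.522150
eta = 0.809775 / 1.522150
eta = 0.5320 m

0.5320


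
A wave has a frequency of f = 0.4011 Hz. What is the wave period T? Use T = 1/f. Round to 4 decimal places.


T = 1 / f
T = 1 / 0.4011
T = 2.4931 s

2.4931


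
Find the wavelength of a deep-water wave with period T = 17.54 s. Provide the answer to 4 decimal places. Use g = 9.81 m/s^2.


L0 = g * T^2 / (2 * pi)
L0 = 9.81 * 17.54^2 / (2 * pi)
L0 = 9.81 * 307.6516 / 6.28319
L0 = 3018.0622 / 6.28319
L0 = 480.3395 m

480.3395


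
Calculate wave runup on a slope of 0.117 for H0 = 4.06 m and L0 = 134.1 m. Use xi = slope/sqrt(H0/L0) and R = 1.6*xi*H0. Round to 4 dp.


xi = slope / sqrt(H0/L0)
H0/L0 = 4.06/134.1 = 0.030276
sqrt(0.030276) = 0.174000
xi = 0.117 / 0.174000 = 0.672415
R = 1.6 * xi * H0 = 1.6 * 0.672415 * 4.06
R = 4.3680 m

4.3680


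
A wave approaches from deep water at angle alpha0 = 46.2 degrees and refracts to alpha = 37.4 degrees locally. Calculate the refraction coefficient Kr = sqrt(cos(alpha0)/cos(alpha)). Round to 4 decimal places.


Kr = sqrt(cos(alpha0) / cos(alpha))
cos(46.2) = 0.692143
cos(37.4) = 0.794415
Kr = sqrt(0.692143 / 0.794415)
Kr = sqrt(0.871262)
Kr = 0.9334

0.9334


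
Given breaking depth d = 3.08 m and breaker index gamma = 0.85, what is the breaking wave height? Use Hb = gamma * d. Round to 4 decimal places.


Hb = gamma * d
Hb = 0.85 * 3.08
Hb = 2.6180 m

2.6180


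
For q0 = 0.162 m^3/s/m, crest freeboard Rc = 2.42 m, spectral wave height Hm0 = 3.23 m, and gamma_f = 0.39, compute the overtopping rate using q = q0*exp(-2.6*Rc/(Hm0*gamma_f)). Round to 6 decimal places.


q = q0 * exp(-2.6 * Rc / (Hm0 * gamma_f))
Exponent = -2.6 * 2.42 / (3.23 * 0.39)
= -2.6 * 2.42 / 1.2597
= -4.994840
exp(-4.994840) = 0.006773
q = 0.162 * 0.006773
q = 0.001097 m^3/s/m

0.001097


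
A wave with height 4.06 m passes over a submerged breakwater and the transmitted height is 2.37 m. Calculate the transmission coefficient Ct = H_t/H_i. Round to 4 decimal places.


Ct = H_t / H_i
Ct = 2.37 / 4.06
Ct = 0.5837

0.5837


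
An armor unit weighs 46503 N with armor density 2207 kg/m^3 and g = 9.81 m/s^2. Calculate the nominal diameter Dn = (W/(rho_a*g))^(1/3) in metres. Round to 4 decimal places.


V = W / (rho_a * g)
V = 46503 / (2207 * 9.81)
V = 46503 / 21650.67
V = 2.147878 m^3
Dn = V^(1/3) = 2.147878^(1/3)
Dn = 1.2902 m

1.2902


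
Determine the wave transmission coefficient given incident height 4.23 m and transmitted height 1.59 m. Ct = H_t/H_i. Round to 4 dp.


Ct = H_t / H_i
Ct = 1.59 / 4.23
Ct = 0.3759

0.3759


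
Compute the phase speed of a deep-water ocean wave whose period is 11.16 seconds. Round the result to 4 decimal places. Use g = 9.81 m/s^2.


We use the deep-water celerity formula:
C = g * T / (2 * pi)
C = 9.81 * 11.16 / (2 * 3.14159...)
C = 109.479600 / 6.283185
C = 17.4242 m/s

17.4242


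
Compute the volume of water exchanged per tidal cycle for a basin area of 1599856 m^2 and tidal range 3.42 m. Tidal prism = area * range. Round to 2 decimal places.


Tidal prism = Area * Tidal range
P = 1599856 * 3.42
P = 5471507.52 m^3

5471507.52


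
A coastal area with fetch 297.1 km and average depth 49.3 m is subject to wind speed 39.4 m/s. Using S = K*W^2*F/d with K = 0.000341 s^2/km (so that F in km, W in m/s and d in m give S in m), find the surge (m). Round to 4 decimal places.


S = K * W^2 * F / d
W^2 = 39.4^2 = 1552.36
S = 0.000341 * 1552.36 * 297.1 / 49.3
Numerator = 0.000341 * 1552.36 * 297.1 = 157.271299
S = 157.271299 / 49.3 = 3.1901 m

3.1901


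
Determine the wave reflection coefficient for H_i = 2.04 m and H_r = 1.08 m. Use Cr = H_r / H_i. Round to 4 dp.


Cr = H_r / H_i
Cr = 1.08 / 2.04
Cr = 0.5294

0.5294


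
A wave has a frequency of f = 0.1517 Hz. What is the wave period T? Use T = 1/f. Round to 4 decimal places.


T = 1 / f
T = 1 / 0.1517
T = 6.5920 s

6.5920


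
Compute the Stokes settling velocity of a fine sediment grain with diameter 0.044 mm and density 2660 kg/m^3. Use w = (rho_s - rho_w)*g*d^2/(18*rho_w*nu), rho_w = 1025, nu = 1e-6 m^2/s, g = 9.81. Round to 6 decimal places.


w = (rho_s - rho_w) * g * d^2 / (18 * rho_w * nu)
d = 0.044 mm = 0.000044 m
rho_s - rho_w = 2660 - 1025 = 1635
Numerator = 1635 * 9.81 * (0.000044)^2 = 0.000031052182
Denominator = 18 * 1025 * 1e-6 = 0.018450
w = 0.001683 m/s

0.001683


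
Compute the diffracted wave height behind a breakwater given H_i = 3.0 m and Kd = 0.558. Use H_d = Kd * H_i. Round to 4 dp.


H_d = Kd * H_i
H_d = 0.558 * 3.0
H_d = 1.6740 m

1.6740


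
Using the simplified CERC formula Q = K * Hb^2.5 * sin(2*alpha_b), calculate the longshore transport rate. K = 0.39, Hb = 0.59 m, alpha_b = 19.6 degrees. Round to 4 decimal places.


Q = K * Hb^2.5 * sin(2 * alpha_b)
Hb^2.5 = 0.59^2.5 = 0.267381
sin(2 * 19.6) = sin(39.2) = 0.632029
Q = 0.39 * 0.267381 * 0.632029
Q = 0.0659 m^3/s

0.0659


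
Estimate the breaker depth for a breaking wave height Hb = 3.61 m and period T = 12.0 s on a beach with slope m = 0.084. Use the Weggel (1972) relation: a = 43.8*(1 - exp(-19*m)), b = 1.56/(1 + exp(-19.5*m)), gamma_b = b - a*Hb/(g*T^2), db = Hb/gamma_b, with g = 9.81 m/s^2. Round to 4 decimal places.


a = 43.8 * (1 - exp(-19 * m))
exp(-19 * 0.084) = exp(-1.5960) = 0.202706
a = 43.8 * (1 - 0.202706) = 34.921489
b = 1.56 / (1 + exp(-19.5 * m))
exp(-19.5 * 0.084) = exp(-1.6380) = 0.194368
b = 1.56 / (1 + 0.194368) = 1.306130
Hb / (g * T^2) = 3.61 / (9.81 * 12.0^2) = 3.61 / 1412.6400 = 0.00255550
gamma_b = b - a * Hb/(g*T^2) = 1.306130 - 34.921489 * 0.00255550 = 1.216888
db = Hb / gamma_b = 3.61 / 1.216888
db = 2.9666 m

2.9666


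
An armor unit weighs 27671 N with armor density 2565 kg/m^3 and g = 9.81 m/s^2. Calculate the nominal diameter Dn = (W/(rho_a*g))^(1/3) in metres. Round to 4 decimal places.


V = W / (rho_a * g)
V = 27671 / (2565 * 9.81)
V = 27671 / 25162.65
V = 1.099685 m^3
Dn = V^(1/3) = 1.099685^(1/3)
Dn = 1.0322 m

1.0322


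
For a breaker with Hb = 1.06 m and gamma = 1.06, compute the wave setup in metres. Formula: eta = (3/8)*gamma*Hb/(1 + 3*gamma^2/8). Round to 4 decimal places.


eta = (3/8) * gamma * Hb / (1 + 3*gamma^2/8)
Numerator = (3/8) * 1.06 * 1.06 = 0.421350
Denominator = 1 + 3*1.06^2/8 = 1 + 0.421350 = 1.421350
eta = 0.421350 / 1.421350
eta = 0.2964 m

0.2964


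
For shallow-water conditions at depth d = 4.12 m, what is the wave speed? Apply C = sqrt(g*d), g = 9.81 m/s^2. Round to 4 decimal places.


Using the shallow-water approximation:
C = sqrt(g * d) = sqrt(9.81 * 4.12)
C = sqrt(40.4172)
C = 6.3575 m/s

6.3575


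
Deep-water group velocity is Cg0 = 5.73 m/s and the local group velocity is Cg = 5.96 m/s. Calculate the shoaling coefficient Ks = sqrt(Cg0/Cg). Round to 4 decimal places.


Ks = sqrt(Cg0 / Cg)
Ks = sqrt(5.73 / 5.96)
Ks = sqrt(0.9614)
Ks = 0.9805

0.9805


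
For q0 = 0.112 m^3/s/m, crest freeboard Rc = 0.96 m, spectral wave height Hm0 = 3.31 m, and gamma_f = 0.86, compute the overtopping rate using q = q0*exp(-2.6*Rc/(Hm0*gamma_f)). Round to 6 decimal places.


q = q0 * exp(-2.6 * Rc / (Hm0 * gamma_f))
Exponent = -2.6 * 0.96 / (3.31 * 0.86)
= -2.6 * 0.96 / 2.8466
= -0.876836
exp(-0.876836) = 0.416098
q = 0.112 * 0.416098
q = 0.046603 m^3/s/m

0.046603


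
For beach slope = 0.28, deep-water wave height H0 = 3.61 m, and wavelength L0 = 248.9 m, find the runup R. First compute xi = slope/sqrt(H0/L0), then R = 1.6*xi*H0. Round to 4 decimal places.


xi = slope / sqrt(H0/L0)
H0/L0 = 3.61/248.9 = 0.014504
sqrt(0.014504) = 0.120432
xi = 0.28 / 0.120432 = 2.324967
R = 1.6 * xi * H0 = 1.6 * 2.324967 * 3.61
R = 13.4290 m

13.4290


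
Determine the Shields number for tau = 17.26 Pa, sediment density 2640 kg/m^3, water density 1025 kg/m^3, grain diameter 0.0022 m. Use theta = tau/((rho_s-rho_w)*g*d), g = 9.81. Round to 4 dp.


theta = tau / ((rho_s - rho_w) * g * d)
rho_s - rho_w = 2640 - 1025 = 1615
Denominator = 1615 * 9.81 * 0.0022 = 34.854930
theta = 17.26 / 34.854930
theta = 0.4952

0.4952


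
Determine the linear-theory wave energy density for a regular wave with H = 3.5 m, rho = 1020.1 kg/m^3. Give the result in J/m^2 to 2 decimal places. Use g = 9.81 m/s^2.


E = (1/8) * rho * g * H^2
E = (1/8) * 1020.1 * 9.81 * 3.5^2
E = 0.125 * 1020.1 * 9.81 * 12.2500
E = 15323.50 J/m^2

15323.50


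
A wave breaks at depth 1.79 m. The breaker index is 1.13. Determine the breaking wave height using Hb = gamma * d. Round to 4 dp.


Hb = gamma * d
Hb = 1.13 * 1.79
Hb = 2.0227 m

2.0227


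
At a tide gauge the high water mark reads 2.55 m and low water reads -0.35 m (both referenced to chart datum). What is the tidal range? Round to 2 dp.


Tidal range = High water - Low water
Tidal range = 2.55 - (-0.35)
Tidal range = 2.90 m

2.90


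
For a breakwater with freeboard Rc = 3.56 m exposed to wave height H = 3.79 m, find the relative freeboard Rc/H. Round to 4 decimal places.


Relative freeboard = Rc / H
= 3.56 / 3.79
= 0.9393

0.9393


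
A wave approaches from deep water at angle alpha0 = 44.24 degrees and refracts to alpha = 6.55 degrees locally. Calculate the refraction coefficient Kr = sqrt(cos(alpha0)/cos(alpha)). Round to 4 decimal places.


Kr = sqrt(cos(alpha0) / cos(alpha))
cos(44.24) = 0.716424
cos(6.55) = 0.993473
Kr = sqrt(0.716424 / 0.993473)
Kr = sqrt(0.721131)
Kr = 0.8492

0.8492


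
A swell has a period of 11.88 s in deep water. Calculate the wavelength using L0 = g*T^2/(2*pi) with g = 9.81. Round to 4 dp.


L0 = g * T^2 / (2 * pi)
L0 = 9.81 * 11.88^2 / (2 * pi)
L0 = 9.81 * 141.1344 / 6.28319
L0 = 1384.5285 / 6.28319
L0 = 220.3545 m

220.3545


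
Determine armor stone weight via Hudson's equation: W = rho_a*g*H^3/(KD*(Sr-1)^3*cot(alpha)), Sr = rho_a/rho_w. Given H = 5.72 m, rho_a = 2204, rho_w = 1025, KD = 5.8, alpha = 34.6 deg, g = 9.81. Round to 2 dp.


Sr = rho_a / rho_w = 2204 / 1025 = 2.150244
(Sr - 1) = 1.150244
(Sr - 1)^3 = 1.521843
cot(34.6) = 1 / tan(34.6) = 1 / 0.689854 = 1.449583
Numerator = 2204 * 9.81 * 5.72^3 = 4046398.8068
Denominator = 5.8 * 1.521843 * 1.449583 = 12.795014
W = 4046398.8068 / 12.795014
W = 316248.10 N

316248.10
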